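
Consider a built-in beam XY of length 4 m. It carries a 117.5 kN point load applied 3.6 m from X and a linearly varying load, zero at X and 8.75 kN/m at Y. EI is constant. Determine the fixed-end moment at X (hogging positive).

Take the two fixed-end moments M_X, M_Y as redundants; the released structure is the simple span XY.
End rotations of the released simple span under the applied load (×1/EI):
  at X: point load 117.5 at a = 3.6: Pab(L + b)/(6LEI) = 31.02/EI
  at Y: point load 117.5 at a = 3.6: Pab(L + a)/(6LEI) = 53.58/EI
  at X: triangular load, peak 8.75: 7w₀L³/(360EI) = 10.89/EI
  at Y: triangular load, peak 8.75: w₀L³/(45EI) = 12.44/EI
  θ_X0 = 41.91/EI,  θ_Y0 = 66.02/EI
Flexibility coefficients: a unit moment at one end gives L/(3EI) there and L/(6EI) at the far end, so f₁₁ = f₂₂ = 1.333/EI and f₁₂ = f₂₁ = 0.6667/EI.
Compatibility — zero rotation at each built-in end:
  1.333 M_X + 0.6667 M_Y = 41.91
  0.6667 M_X + 1.333 M_Y = 66.02
Solving the pair gives M_X = 8.897 kN·m and M_Y = 45.07 kN·m (hogging).

M_X = 8.897 kN·m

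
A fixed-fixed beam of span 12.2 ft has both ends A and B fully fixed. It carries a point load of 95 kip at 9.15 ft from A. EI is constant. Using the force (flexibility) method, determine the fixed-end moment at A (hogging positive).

M_A = 54.33 kip·ft

Release both end moments; the primary structure is a simply-supported span AB with redundants M_A and M_B.
End rotations of the released simple span under the applied load (×1/EI):
  at A: point load 95 at a = 9.15: Pab(L + b)/(6LEI) = 552.3/EI
  at B: point load 95 at a = 9.15: Pab(L + a)/(6LEI) = 773.3/EI
  θ_A0 = 552.3/EI,  θ_B0 = 773.3/EI
Flexibility coefficients: a unit moment at one end gives L/(3EI) there and L/(6EI) at the far end, so f₁₁ = f₂₂ = 4.067/EI and f₁₂ = f₂₁ = 2.033/EI.
Compatibility — zero rotation at each built-in end:
  4.067 M_A + 2.033 M_B = 552.3
  2.033 M_A + 4.067 M_B = 773.3
Solving the pair gives M_A = 54.33 kip·ft and M_B = 163 kip·ft (hogging).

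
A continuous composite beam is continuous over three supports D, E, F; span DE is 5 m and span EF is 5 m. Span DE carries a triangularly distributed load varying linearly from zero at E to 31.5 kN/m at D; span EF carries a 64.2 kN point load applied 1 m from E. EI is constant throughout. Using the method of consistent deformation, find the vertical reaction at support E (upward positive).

Release continuity at E by inserting a hinge; the redundant is the internal moment M_E. The primary structure is two simply-supported spans DE and EF.
Discontinuity in slope at E on the released structure — sum the simple-span end rotations:
  span DE: triangular load, peak 31.5: 7w₀L³/(360EI) = 76.56/EI
  span EF: point load 64.2 at a = 1: Pab(L + b)/(6LEI) = 77.04/EI
  relative rotation θ_0 = (76.56 + 77.04)/EI = 153.6/EI
A unit hogging moment at E produces rotation L₁/(3EI) + L₂/(3EI) = 3.333/EI.
Slope continuity at E: θ_0 = M_E·3.333/EI, so M_E = 153.6/3.333 = 46.08 kN·m (hogging).
Span DE, ΣM about D with M_E applied at E: R_E^{DE}·5 = 131.2 + 46.08, so R_E^{DE} = 35.47 kN and R_D = 78.75 − 35.47 = 43.28 kN.
Span EF, ΣM about F: R_E^{EF}·5 = 256.8 + 46.08, so R_E^{EF} = 60.58 kN and R_F = 64.2 − 60.58 = 3.624 kN.
R_E = 35.47 + 60.58 = 96.04 kN.

R_E = 96.04 kN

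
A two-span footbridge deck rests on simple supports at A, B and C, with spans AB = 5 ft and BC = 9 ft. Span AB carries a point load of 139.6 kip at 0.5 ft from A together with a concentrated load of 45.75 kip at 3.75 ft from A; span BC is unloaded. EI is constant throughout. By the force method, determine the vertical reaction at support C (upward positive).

Release continuity at B by inserting a hinge; the redundant is the internal moment M_B. The primary structure is two simply-supported spans AB and BC.
Rotations at B on the released spans (each span's end-slope, ×1/EI):
  span AB: point load 139.6 at a = 0.5: Pab(L + a)/(6LEI) = 57.59/EI
  span AB: point load 45.75 at a = 3.75: Pab(L + a)/(6LEI) = 62.55/EI
  relative rotation θ_0 = (120.1 + 0)/EI = 120.1/EI
A unit hogging moment at B produces rotation L₁/(3EI) + L₂/(3EI) = 4.667/EI.
Compatibility: M_B·(L₁+L₂)/(3EI) = θ_0, giving M_B = 25.74 kip·ft (hogging).
Span BC, ΣM about C: R_B^{BC}·9 = 0 + 25.74, so R_B^{BC} = 2.86 kip and R_C = 0 − 2.86 = -2.86 kip.

R_C = -2.86 kip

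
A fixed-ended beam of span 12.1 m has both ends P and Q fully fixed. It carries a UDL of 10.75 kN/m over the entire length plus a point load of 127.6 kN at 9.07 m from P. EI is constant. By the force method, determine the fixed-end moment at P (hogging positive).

M_P = 203.7 kN·m

Release both end moments; the primary structure is a simply-supported span PQ with redundants M_P and M_Q.
On the primary (simply-supported) span, the end slopes from the loading are:
  at P: UDL 10.75: wL³/(24EI) = 793.5/EI
  at Q: UDL 10.75: wL³/(24EI) = 793.5/EI
  at P: point load 127.6 at a = 9.07: Pab(L + b)/(6LEI) = 730.8/EI
  at Q: point load 127.6 at a = 9.07: Pab(L + a)/(6LEI) = 1023/EI
  θ_P0 = 1524/EI,  θ_Q0 = 1816/EI
Flexibility coefficients: a unit moment at one end gives L/(3EI) there and L/(6EI) at the far end, so f₁₁ = f₂₂ = 4.033/EI and f₁₂ = f₂₁ = 2.017/EI.
Compatibility — zero rotation at each built-in end:
  4.033 M_P + 2.017 M_Q = 1524
  2.017 M_P + 4.033 M_Q = 1816
Solving the pair gives M_P = 203.7 kN·m and M_Q = 348.4 kN·m (hogging).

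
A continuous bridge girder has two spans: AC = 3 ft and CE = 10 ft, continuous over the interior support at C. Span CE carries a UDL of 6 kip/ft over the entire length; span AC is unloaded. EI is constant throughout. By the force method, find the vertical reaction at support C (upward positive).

R_C = 55 kip

Insert a hinge at C; M_C is the redundant, and each span becomes simply supported.
End slopes at the hinge C, treating each span as simply supported:
  span CE: UDL 6: wL³/(24EI) = 250/EI
  relative rotation θ_0 = (0 + 250)/EI = 250/EI
A unit hogging moment at C produces rotation L₁/(3EI) + L₂/(3EI) = 4.333/EI.
Compatibility: M_C·(L₁+L₂)/(3EI) = θ_0, giving M_C = 57.69 kip·ft (hogging).
Span AC, ΣM about A with M_C applied at C: R_C^{AC}·3 = 0 + 57.69, so R_C^{AC} = 19.23 kip and R_A = 0 − 19.23 = -19.23 kip.
Span CE, ΣM about E: R_C^{CE}·10 = 300 + 57.69, so R_C^{CE} = 35.77 kip and R_E = 60 − 35.77 = 24.23 kip.
R_C = 19.23 + 35.77 = 55 kip.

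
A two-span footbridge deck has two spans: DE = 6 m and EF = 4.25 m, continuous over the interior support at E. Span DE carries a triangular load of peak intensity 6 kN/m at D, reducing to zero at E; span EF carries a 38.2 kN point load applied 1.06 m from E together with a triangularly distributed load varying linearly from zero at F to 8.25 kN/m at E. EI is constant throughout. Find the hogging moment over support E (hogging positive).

Release continuity at E by inserting a hinge; the redundant is the internal moment M_E. The primary structure is two simply-supported spans DE and EF.
Rotations at E on the released spans (each span's end-slope, ×1/EI):
  span DE: triangular load, peak 6: 7w₀L³/(360EI) = 25.2/EI
  span EF: point load 38.2 at a = 1.06: Pab(L + b)/(6LEI) = 37.69/EI
  span EF: triangular load, peak 8.25: w₀L³/(45EI) = 14.07/EI
  relative rotation θ_0 = (25.2 + 51.76)/EI = 76.96/EI
A unit hogging moment at E produces rotation L₁/(3EI) + L₂/(3EI) = 3.417/EI.
Slope continuity at E: θ_0 = M_E·3.417/EI, so M_E = 76.96/3.417 = 22.53 kN·m (hogging).

M_E = 22.53 kN·m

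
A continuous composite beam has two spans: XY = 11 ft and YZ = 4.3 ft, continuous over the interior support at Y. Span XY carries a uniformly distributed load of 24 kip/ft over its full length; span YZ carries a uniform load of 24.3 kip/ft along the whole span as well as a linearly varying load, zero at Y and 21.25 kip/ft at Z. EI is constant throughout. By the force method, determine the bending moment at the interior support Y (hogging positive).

Insert a hinge at Y; M_Y is the redundant, and each span becomes simply supported.
Discontinuity in slope at Y on the released structure — sum the simple-span end rotations:
  span XY: UDL 24: wL³/(24EI) = 1331/EI
  span YZ: UDL 24.3: wL³/(24EI) = 80.5/EI
  span YZ: triangular load, peak 21.25: 7w₀L³/(360EI) = 32.85/EI
  relative rotation θ_0 = (1331 + 113.4)/EI = 1444/EI
A unit hogging moment at Y produces rotation L₁/(3EI) + L₂/(3EI) = 5.1/EI.
Compatibility: M_Y·(L₁+L₂)/(3EI) = θ_0, giving M_Y = 283.2 kip·ft (hogging).

M_Y = 283.2 kip·ft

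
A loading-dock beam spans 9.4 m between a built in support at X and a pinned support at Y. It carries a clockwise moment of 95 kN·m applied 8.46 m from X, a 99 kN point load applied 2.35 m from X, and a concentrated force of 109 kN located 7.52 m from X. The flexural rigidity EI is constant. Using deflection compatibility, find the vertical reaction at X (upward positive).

Take the reaction at Y as the redundant and release it; the primary structure is a cantilever fixed at X.
Downward deflection at the released point Y due to the loads:
  clockwise couple 95 at a = 8.46: M₀a(2L − a)/(2EI) = 4155/EI
  point load 99 at a = 2.35: Pa²(3L − a)/(6EI) = 2355/EI
  point load 109 at a = 7.52: Pa²(3L − a)/(6EI) = 21245/EI
  δ_0 = 27756/EI
Tip deflection under a unit load at Y: L³/(3EI) = 276.9/EI.
Compatibility at Y: δ_0 − R_Y·δ_{YY} = 0, so R_Y = 27756/276.9 = 100.3 kN.
Vertical equilibrium: R_X = ΣP − R_Y = 208 − 100.3 = 107.7 kN.

R_X = 107.7 kN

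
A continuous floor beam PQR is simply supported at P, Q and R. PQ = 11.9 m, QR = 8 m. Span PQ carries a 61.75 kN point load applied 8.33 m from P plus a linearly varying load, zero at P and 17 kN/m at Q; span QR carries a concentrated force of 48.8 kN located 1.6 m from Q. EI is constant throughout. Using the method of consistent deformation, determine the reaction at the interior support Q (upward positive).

Take M_Q as the redundant. Released structure: two simple spans PQ and QR with a hinge at Q.
Rotations at Q on the released spans (each span's end-slope, ×1/EI):
  span PQ: point load 61.75 at a = 8.33: Pab(L + a)/(6LEI) = 520.3/EI
  span PQ: triangular load, peak 17: w₀L³/(45EI) = 636.6/EI
  span QR: point load 48.8 at a = 1.6: Pab(L + b)/(6LEI) = 149.9/EI
  relative rotation θ_0 = (1157 + 149.9)/EI = 1307/EI
A unit hogging moment at Q produces rotation L₁/(3EI) + L₂/(3EI) = 6.633/EI.
Compatibility: M_Q·(L₁+L₂)/(3EI) = θ_0, giving M_Q = 197 kN·m (hogging).
Span PQ, ΣM about P with M_Q applied at Q: R_Q^{PQ}·11.9 = 1317 + 197, so R_Q^{PQ} = 127.2 kN and R_P = 162.9 − 127.2 = 35.69 kN.
Span QR, ΣM about R: R_Q^{QR}·8 = 312.3 + 197, so R_Q^{QR} = 63.67 kN and R_R = 48.8 − 63.67 = -14.87 kN.
R_Q = 127.2 + 63.67 = 190.9 kN.

R_Q = 190.9 kN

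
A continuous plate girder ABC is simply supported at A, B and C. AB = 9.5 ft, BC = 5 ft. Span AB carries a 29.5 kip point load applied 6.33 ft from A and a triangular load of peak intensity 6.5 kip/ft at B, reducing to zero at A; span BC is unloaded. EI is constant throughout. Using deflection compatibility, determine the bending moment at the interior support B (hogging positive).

M_B = 59.64 kip·ft

Insert a hinge at B; M_B is the redundant, and each span becomes simply supported.
End slopes at the hinge B, treating each span as simply supported:
  span AB: point load 29.5 at a = 6.33: Pab(L + a)/(6LEI) = 164.4/EI
  span AB: triangular load, peak 6.5: w₀L³/(45EI) = 123.8/EI
  relative rotation θ_0 = (288.2 + 0)/EI = 288.2/EI
A unit hogging moment at B produces rotation L₁/(3EI) + L₂/(3EI) = 4.833/EI.
Compatibility: M_B·(L₁+L₂)/(3EI) = θ_0, giving M_B = 59.64 kip·ft (hogging).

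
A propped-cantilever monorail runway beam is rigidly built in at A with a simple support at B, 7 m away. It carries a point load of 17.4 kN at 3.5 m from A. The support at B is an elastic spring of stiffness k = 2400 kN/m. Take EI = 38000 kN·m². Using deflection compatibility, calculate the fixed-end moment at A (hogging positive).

Choose R_B as the redundant. The primary structure is the cantilever fixed at A.
Free-end deflection of the primary structure under the applied loading (downward +):
  point load 17.4 at a = 3.5: Pa²(3L − a)/(6EI) = 621.7/EI
Flexibility coefficient — unit upward force at B: δ_{BB} = L³/(3EI) = 114.3/EI.
With EI = 38000 kN·m²: δ_0 = 0.01636 m and δ_{BB} = 0.003009 m/kN.
Compatibility — the spring shortens by R_B/k under the reaction it provides: δ_0 − R_B·δ_{BB} = R_B/k. With 1/k = 0.000417 m/kN, R_B = δ_0 / (δ_{BB} + 1/k) = 0.01636 / (0.003009 + 0.000417) = 4.776 kN.
Moment equilibrium about A: M_A = Σ(load moments about A) − R_B·L = 60.9 − 4.776×7 = 27.47 kN·m.

M_A = 27.47 kN·m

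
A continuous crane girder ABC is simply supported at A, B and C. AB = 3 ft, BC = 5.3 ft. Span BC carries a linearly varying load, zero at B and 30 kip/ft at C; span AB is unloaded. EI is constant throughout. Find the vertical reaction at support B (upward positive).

Release continuity at B by inserting a hinge; the redundant is the internal moment M_B. The primary structure is two simply-supported spans AB and BC.
Rotations at B on the released spans (each span's end-slope, ×1/EI):
  span BC: triangular load, peak 30: 7w₀L³/(360EI) = 86.84/EI
  relative rotation θ_0 = (0 + 86.84)/EI = 86.84/EI
A unit hogging moment at B produces rotation L₁/(3EI) + L₂/(3EI) = 2.767/EI.
Compatibility: M_B·(L₁+L₂)/(3EI) = θ_0, giving M_B = 31.39 kip·ft (hogging).
Span AB, ΣM about A with M_B applied at B: R_B^{AB}·3 = 0 + 31.39, so R_B^{AB} = 10.46 kip and R_A = 0 − 10.46 = -10.46 kip.
Span BC, ΣM about C: R_B^{BC}·5.3 = 140.4 + 31.39, so R_B^{BC} = 32.42 kip and R_C = 79.5 − 32.42 = 47.08 kip.
R_B = 10.46 + 32.42 = 42.89 kip.

R_B = 42.89 kip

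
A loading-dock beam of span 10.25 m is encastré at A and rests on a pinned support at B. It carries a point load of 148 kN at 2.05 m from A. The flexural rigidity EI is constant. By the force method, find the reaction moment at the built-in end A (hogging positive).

Take the reaction at B as the redundant and release it; the primary structure is a cantilever fixed at A.
Primary-structure tip deflection at B by superposition:
  point load 148 at a = 2.05: Pa²(3L − a)/(6EI) = 2975/EI
Flexibility coefficient — unit upward force at B: δ_{BB} = L³/(3EI) = 359/EI.
The prop prevents deflection at B: R_B = δ_0/δ_{BB} = 2975/359 = 8.288 kN.
Moment equilibrium about A: M_A = Σ(load moments about A) − R_B·L = 303.4 − 8.288×10.25 = 218.4 kN·m.

M_A = 218.4 kN·m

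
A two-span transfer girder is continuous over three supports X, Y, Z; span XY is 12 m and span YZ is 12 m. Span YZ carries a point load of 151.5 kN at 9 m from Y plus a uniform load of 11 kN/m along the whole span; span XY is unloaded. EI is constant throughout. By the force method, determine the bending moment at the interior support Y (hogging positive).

M_Y = 205.5 kN·m

Release continuity at Y by inserting a hinge; the redundant is the internal moment M_Y. The primary structure is two simply-supported spans XY and YZ.
Discontinuity in slope at Y on the released structure — sum the simple-span end rotations:
  span YZ: point load 151.5 at a = 9: Pab(L + b)/(6LEI) = 852.2/EI
  span YZ: UDL 11: wL³/(24EI) = 792/EI
  relative rotation θ_0 = (0 + 1644)/EI = 1644/EI
A unit hogging moment at Y produces rotation L₁/(3EI) + L₂/(3EI) = 8/EI.
Compatibility: M_Y·(L₁+L₂)/(3EI) = θ_0, giving M_Y = 205.5 kN·m (hogging).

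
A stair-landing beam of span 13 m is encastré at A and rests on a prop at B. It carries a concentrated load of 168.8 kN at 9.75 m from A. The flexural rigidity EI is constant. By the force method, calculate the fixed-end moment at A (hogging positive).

Release the roller at B. Primary structure: cantilever fixed at A.
Deflection at B on the released cantilever, summing each load's contribution:
  point load 168.8 at a = 9.75: Pa²(3L − a)/(6EI) = 78227/EI
Tip deflection under a unit load at B: L³/(3EI) = 732.3/EI.
Compatibility at B: δ_0 − R_B·δ_{BB} = 0, so R_B = 78227/732.3 = 106.8 kN.
Moment equilibrium about A: M_A = Σ(load moments about A) − R_B·L = 1646 − 106.8×13 = 257.2 kN·m.

M_A = 257.2 kN·m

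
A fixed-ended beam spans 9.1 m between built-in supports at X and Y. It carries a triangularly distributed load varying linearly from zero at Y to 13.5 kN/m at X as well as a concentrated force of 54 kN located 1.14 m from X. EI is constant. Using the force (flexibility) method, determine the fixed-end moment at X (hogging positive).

M_X = 103 kN·m

Release both end moments; the primary structure is a simply-supported span XY with redundants M_X and M_Y.
On the primary (simply-supported) span, the end slopes from the loading are:
  at X: triangular load, peak 13.5: w₀L³/(45EI) = 226.1/EI
  at Y: triangular load, peak 13.5: 7w₀L³/(360EI) = 197.8/EI
  at X: point load 54 at a = 1.14: Pab(L + b)/(6LEI) = 153.1/EI
  at Y: point load 54 at a = 1.14: Pab(L + a)/(6LEI) = 91.9/EI
  θ_X0 = 379.2/EI,  θ_Y0 = 289.7/EI
Flexibility coefficients: a unit moment at one end gives L/(3EI) there and L/(6EI) at the far end, so f₁₁ = f₂₂ = 3.033/EI and f₁₂ = f₂₁ = 1.517/EI.
Compatibility — zero rotation at each built-in end:
  3.033 M_X + 1.517 M_Y = 379.2
  1.517 M_X + 3.033 M_Y = 289.7
Solving the pair gives M_X = 103 kN·m and M_Y = 44.01 kN·m (hogging).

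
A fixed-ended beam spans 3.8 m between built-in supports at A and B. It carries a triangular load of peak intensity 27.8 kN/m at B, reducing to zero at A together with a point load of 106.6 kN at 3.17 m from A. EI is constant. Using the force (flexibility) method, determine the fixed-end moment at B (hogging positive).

Release both end moments; the primary structure is a simply-supported span AB with redundants M_A and M_B.
On the primary (simply-supported) span, the end slopes from the loading are:
  at A: triangular load, peak 27.8: 7w₀L³/(360EI) = 29.66/EI
  at B: triangular load, peak 27.8: w₀L³/(45EI) = 33.9/EI
  at A: point load 106.6 at a = 3.17: Pab(L + b)/(6LEI) = 41.36/EI
  at B: point load 106.6 at a = 3.17: Pab(L + a)/(6LEI) = 65.08/EI
  θ_A0 = 71.03/EI,  θ_B0 = 98.98/EI
Flexibility coefficients: a unit moment at one end gives L/(3EI) there and L/(6EI) at the far end, so f₁₁ = f₂₂ = 1.267/EI and f₁₂ = f₂₁ = 0.6333/EI.
Compatibility — zero rotation at each built-in end:
  1.267 M_A + 0.6333 M_B = 71.03
  0.6333 M_A + 1.267 M_B = 98.98
Solving the pair gives M_A = 22.67 kN·m and M_B = 66.81 kN·m (hogging).

M_B = 66.81 kN·m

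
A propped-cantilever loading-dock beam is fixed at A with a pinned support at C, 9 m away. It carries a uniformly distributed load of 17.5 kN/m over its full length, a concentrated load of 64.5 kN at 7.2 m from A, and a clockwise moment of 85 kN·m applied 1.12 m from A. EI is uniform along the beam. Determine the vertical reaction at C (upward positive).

R_C = 107.8 kN

Take the reaction at C as the redundant and release it; the primary structure is a cantilever fixed at A.
Free-end deflection of the primary structure under the applied loading (downward +):
  UDL 17.5: wL⁴/(8EI) = 14352/EI
  point load 64.5 at a = 7.2: Pa²(3L − a)/(6EI) = 11034/EI
  clockwise couple 85 at a = 1.12: M₀a(2L − a)/(2EI) = 803.5/EI
  δ_0 = 26190/EI
Flexibility coefficient — unit upward force at C: δ_{CC} = L³/(3EI) = 243/EI.
Compatibility at C: δ_0 − R_C·δ_{CC} = 0, so R_C = 26190/243 = 107.8 kN.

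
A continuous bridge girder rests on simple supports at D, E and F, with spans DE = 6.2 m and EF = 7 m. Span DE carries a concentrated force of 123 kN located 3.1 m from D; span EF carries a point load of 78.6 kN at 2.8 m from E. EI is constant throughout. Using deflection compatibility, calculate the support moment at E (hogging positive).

Release continuity at E by inserting a hinge; the redundant is the internal moment M_E. The primary structure is two simply-supported spans DE and EF.
Rotations at E on the released spans (each span's end-slope, ×1/EI):
  span DE: point load 123 at a = 3.1: Pab(L + a)/(6LEI) = 295.5/EI
  span EF: point load 78.6 at a = 2.8: Pab(L + b)/(6LEI) = 246.5/EI
  relative rotation θ_0 = (295.5 + 246.5)/EI = 542/EI
A unit hogging moment at E produces rotation L₁/(3EI) + L₂/(3EI) = 4.4/EI.
Compatibility: M_E·(L₁+L₂)/(3EI) = θ_0, giving M_E = 123.2 kN·m (hogging).

M_E = 123.2 kN·m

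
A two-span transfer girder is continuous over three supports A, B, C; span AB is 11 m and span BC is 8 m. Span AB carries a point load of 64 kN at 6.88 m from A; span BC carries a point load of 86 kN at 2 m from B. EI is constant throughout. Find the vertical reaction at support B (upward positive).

Insert a hinge at B; M_B is the redundant, and each span becomes simply supported.
Discontinuity in slope at B on the released structure — sum the simple-span end rotations:
  span AB: point load 64 at a = 6.88: Pab(L + a)/(6LEI) = 491.5/EI
  span BC: point load 86 at a = 2: Pab(L + b)/(6LEI) = 301/EI
  relative rotation θ_0 = (491.5 + 301)/EI = 792.5/EI
A unit hogging moment at B produces rotation L₁/(3EI) + L₂/(3EI) = 6.333/EI.
Compatibility: M_B·(L₁+L₂)/(3EI) = θ_0, giving M_B = 125.1 kN·m (hogging).
Span AB, ΣM about A with M_B applied at B: R_B^{AB}·11 = 440.3 + 125.1, so R_B^{AB} = 51.4 kN and R_A = 64 − 51.4 = 12.6 kN.
Span BC, ΣM about C: R_B^{BC}·8 = 516 + 125.1, so R_B^{BC} = 80.14 kN and R_C = 86 − 80.14 = 5.859 kN.
R_B = 51.4 + 80.14 = 131.5 kN.

R_B = 131.5 kN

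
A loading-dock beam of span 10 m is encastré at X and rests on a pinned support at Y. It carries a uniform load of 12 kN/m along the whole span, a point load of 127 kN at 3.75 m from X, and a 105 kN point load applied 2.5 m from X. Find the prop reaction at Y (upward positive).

R_Y = 77.46 kN

Choose R_Y as the redundant. The primary structure is the cantilever fixed at X.
Free-end deflection of the primary structure under the applied loading (downward +):
  UDL 12: wL⁴/(8EI) = 15000/EI
  point load 127 at a = 3.75: Pa²(3L − a)/(6EI) = 7813/EI
  point load 105 at a = 2.5: Pa²(3L − a)/(6EI) = 3008/EI
  δ_0 = 25821/EI
Flexibility coefficient — unit upward force at Y: δ_{YY} = L³/(3EI) = 333.3/EI.
The prop prevents deflection at Y: R_Y = δ_0/δ_{YY} = 25821/333.3 = 77.46 kN.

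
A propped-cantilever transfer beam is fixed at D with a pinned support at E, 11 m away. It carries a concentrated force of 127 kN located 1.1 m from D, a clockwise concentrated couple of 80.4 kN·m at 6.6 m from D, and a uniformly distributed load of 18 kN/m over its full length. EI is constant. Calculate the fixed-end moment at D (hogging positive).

M_D = 370.8 kN·m

Remove the prop at E; the released (primary) structure is a cantilever built in at D.
Free-end deflection of the primary structure under the applied loading (downward +):
  point load 127 at a = 1.1: Pa²(3L − a)/(6EI) = 817/EI
  clockwise couple 80.4 at a = 6.6: M₀a(2L − a)/(2EI) = 4086/EI
  UDL 18: wL⁴/(8EI) = 32942/EI
  δ_0 = 37845/EI
Flexibility coefficient — unit upward force at E: δ_{EE} = L³/(3EI) = 443.7/EI.
Compatibility at E: δ_0 − R_E·δ_{EE} = 0, so R_E = 37845/443.7 = 85.3 kN.
Moment equilibrium about D: M_D = Σ(load moments about D) − R_E·L = 1309 − 85.3×11 = 370.8 kN·m.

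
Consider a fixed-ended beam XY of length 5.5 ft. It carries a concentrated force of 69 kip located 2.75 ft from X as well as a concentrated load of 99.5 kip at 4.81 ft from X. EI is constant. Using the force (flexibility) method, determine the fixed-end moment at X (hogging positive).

M_X = 54.97 kip·ft

Release both end moments; the primary structure is a simply-supported span XY with redundants M_X and M_Y.
On the primary (simply-supported) span, the end slopes from the loading are:
  at X: point load 69 at a = 2.75: Pab(L + b)/(6LEI) = 130.5/EI
  at Y: point load 69 at a = 2.75: Pab(L + a)/(6LEI) = 130.5/EI
  at X: point load 99.5 at a = 4.81: Pab(L + b)/(6LEI) = 61.94/EI
  at Y: point load 99.5 at a = 4.81: Pab(L + a)/(6LEI) = 103.2/EI
  θ_X0 = 192.4/EI,  θ_Y0 = 233.6/EI
Flexibility coefficients: a unit moment at one end gives L/(3EI) there and L/(6EI) at the far end, so f₁₁ = f₂₂ = 1.833/EI and f₁₂ = f₂₁ = 0.9167/EI.
Compatibility — zero rotation at each built-in end:
  1.833 M_X + 0.9167 M_Y = 192.4
  0.9167 M_X + 1.833 M_Y = 233.6
Solving the pair gives M_X = 54.97 kip·ft and M_Y = 99.95 kip·ft (hogging).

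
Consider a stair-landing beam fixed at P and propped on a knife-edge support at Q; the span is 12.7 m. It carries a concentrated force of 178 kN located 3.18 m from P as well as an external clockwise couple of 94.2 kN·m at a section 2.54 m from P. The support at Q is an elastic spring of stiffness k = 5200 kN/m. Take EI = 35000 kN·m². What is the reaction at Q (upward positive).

R_Q = 19.16 kN

Choose R_Q as the redundant. The primary structure is the cantilever fixed at P.
Downward deflection at the released point Q due to the loads:
  point load 178 at a = 3.18: Pa²(3L − a)/(6EI) = 10476/EI
  clockwise couple 94.2 at a = 2.54: M₀a(2L − a)/(2EI) = 2735/EI
  δ_0 = 13211/EI
Flexibility coefficient — unit upward force at Q: δ_{QQ} = L³/(3EI) = 682.8/EI.
With EI = 35000 kN·m²: δ_0 = 0.37745 m and δ_{QQ} = 0.019508 m/kN.
Compatibility — the spring shortens by R_Q/k under the reaction it provides: δ_0 − R_Q·δ_{QQ} = R_Q/k. With 1/k = 0.000192 m/kN, R_Q = δ_0 / (δ_{QQ} + 1/k) = 0.37745 / (0.019508 + 0.000192) = 19.16 kN.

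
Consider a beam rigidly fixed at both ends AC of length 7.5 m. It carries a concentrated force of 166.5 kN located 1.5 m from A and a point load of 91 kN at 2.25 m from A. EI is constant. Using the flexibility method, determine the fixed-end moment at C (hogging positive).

Take the two fixed-end moments M_A, M_C as redundants; the released structure is the simple span AC.
On the primary (simply-supported) span, the end slopes from the loading are:
  at A: point load 166.5 at a = 1.5: Pab(L + b)/(6LEI) = 449.6/EI
  at C: point load 166.5 at a = 1.5: Pab(L + a)/(6LEI) = 299.7/EI
  at A: point load 91 at a = 2.25: Pab(L + b)/(6LEI) = 304.6/EI
  at C: point load 91 at a = 2.25: Pab(L + a)/(6LEI) = 232.9/EI
  θ_A0 = 754.1/EI,  θ_C0 = 532.6/EI
Flexibility coefficients: a unit moment at one end gives L/(3EI) there and L/(6EI) at the far end, so f₁₁ = f₂₂ = 2.5/EI and f₁₂ = f₂₁ = 1.25/EI.
Compatibility — zero rotation at each built-in end:
  2.5 M_A + 1.25 M_C = 754.1
  1.25 M_A + 2.5 M_C = 532.6
Solving the pair gives M_A = 260.2 kN·m and M_C = 82.96 kN·m (hogging).

M_C = 82.96 kN·m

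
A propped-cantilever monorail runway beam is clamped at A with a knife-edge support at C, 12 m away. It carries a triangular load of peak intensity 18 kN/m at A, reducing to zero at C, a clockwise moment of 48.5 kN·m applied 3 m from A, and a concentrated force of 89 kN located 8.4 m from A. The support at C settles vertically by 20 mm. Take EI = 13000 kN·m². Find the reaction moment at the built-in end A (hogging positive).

M_A = 340.7 kN·m

Release the roller at C. Primary structure: cantilever fixed at A.
Deflection at C on the released cantilever, summing each load's contribution:
  triangular load, peak 18 at the fixed end: w₀L⁴/(30EI) = 12442/EI
  clockwise couple 48.5 at a = 3: M₀a(2L − a)/(2EI) = 1528/EI
  point load 89 at a = 8.4: Pa²(3L − a)/(6EI) = 28887/EI
  δ_0 = 42857/EI
Tip deflection under a unit load at C: L³/(3EI) = 576/EI.
With EI = 13000 kN·m²: δ_0 = 3.2967 m and δ_{CC} = 0.044308 m/kN.
Compatibility — the beam at C must follow the support down by 0.02 m: δ_0 − R_C·δ_{CC} = 0.02, so R_C = (3.2967 − 0.02)/0.044308 = 73.95 kN.
Moment equilibrium about A: M_A = Σ(load moments about A) − R_C·L = 1228 − 73.95×12 = 340.7 kN·m.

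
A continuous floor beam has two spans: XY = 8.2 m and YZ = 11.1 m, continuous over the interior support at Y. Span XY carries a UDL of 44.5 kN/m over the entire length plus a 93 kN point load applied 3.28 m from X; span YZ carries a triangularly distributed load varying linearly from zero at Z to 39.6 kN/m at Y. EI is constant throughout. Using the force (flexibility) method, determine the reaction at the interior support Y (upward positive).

Release continuity at Y by inserting a hinge; the redundant is the internal moment M_Y. The primary structure is two simply-supported spans XY and YZ.
Discontinuity in slope at Y on the released structure — sum the simple-span end rotations:
  span XY: UDL 44.5: wL³/(24EI) = 1022/EI
  span XY: point load 93 at a = 3.28: Pab(L + a)/(6LEI) = 350.2/EI
  span YZ: triangular load, peak 39.6: w₀L³/(45EI) = 1204/EI
  relative rotation θ_0 = (1373 + 1204)/EI = 2576/EI
A unit hogging moment at Y produces rotation L₁/(3EI) + L₂/(3EI) = 6.433/EI.
Slope continuity at Y: θ_0 = M_Y·6.433/EI, so M_Y = 2576/6.433 = 400.4 kN·m (hogging).
Span XY, ΣM about X with M_Y applied at Y: R_Y^{XY}·8.2 = 1801 + 400.4, so R_Y^{XY} = 268.5 kN and R_X = 457.9 − 268.5 = 189.4 kN.
Span YZ, ΣM about Z: R_Y^{YZ}·11.1 = 1626 + 400.4, so R_Y^{YZ} = 182.6 kN and R_Z = 219.8 − 182.6 = 37.19 kN.
R_Y = 268.5 + 182.6 = 451.1 kN.

R_Y = 451.1 kN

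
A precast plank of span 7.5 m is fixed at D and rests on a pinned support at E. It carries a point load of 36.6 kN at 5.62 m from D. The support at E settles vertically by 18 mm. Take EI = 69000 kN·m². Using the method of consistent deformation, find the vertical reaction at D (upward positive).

R_D = 22.31 kN

Choose R_E as the redundant. The primary structure is the cantilever fixed at D.
Deflection at E on the released cantilever, summing each load's contribution:
  point load 36.6 at a = 5.62: Pa²(3L − a)/(6EI) = 3252/EI
Flexibility coefficient — unit upward force at E: δ_{EE} = L³/(3EI) = 140.6/EI.
With EI = 69000 kN·m²: δ_0 = 0.047133 m and δ_{EE} = 0.002038 m/kN.
Compatibility — the beam at E must follow the support down by 0.018 m: δ_0 − R_E·δ_{EE} = 0.018, so R_E = (0.047133 − 0.018)/0.002038 = 14.29 kN.
Vertical equilibrium: R_D = ΣP − R_E = 36.6 − 14.29 = 22.31 kN.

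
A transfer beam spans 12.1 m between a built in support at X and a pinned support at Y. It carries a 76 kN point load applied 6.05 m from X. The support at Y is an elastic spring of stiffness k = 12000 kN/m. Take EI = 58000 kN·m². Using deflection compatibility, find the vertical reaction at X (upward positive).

R_X = 52.44 kN

Choose R_Y as the redundant. The primary structure is the cantilever fixed at X.
Free-end deflection of the primary structure under the applied loading (downward +):
  point load 76 at a = 6.05: Pa²(3L − a)/(6EI) = 14025/EI
Tip deflection under a unit load at Y: L³/(3EI) = 590.5/EI.
With EI = 58000 kN·m²: δ_0 = 0.24181 m and δ_{YY} = 0.010181 m/kN.
Compatibility — the spring shortens by R_Y/k under the reaction it provides: δ_0 − R_Y·δ_{YY} = R_Y/k. With 1/k = 0.000083 m/kN, R_Y = δ_0 / (δ_{YY} + 1/k) = 0.24181 / (0.010181 + 0.000083) = 23.56 kN.
Vertical equilibrium: R_X = ΣP − R_Y = 76 − 23.56 = 52.44 kN.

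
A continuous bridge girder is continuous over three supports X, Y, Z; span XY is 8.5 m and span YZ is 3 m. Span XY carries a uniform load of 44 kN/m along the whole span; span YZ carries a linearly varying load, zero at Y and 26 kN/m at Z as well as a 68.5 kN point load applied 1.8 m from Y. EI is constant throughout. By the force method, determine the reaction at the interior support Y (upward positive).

R_Y = 365.5 kN

Insert a hinge at Y; M_Y is the redundant, and each span becomes simply supported.
Rotations at Y on the released spans (each span's end-slope, ×1/EI):
  span XY: UDL 44: wL³/(24EI) = 1126/EI
  span YZ: triangular load, peak 26: 7w₀L³/(360EI) = 13.65/EI
  span YZ: point load 68.5 at a = 1.8: Pab(L + b)/(6LEI) = 34.52/EI
  relative rotation θ_0 = (1126 + 48.17)/EI = 1174/EI
A unit hogging moment at Y produces rotation L₁/(3EI) + L₂/(3EI) = 3.833/EI.
Slope continuity at Y: θ_0 = M_Y·3.833/EI, so M_Y = 1174/3.833 = 306.3 kN·m (hogging).
Span XY, ΣM about X with M_Y applied at Y: R_Y^{XY}·8.5 = 1590 + 306.3, so R_Y^{XY} = 223 kN and R_X = 374 − 223 = 151 kN.
Span YZ, ΣM about Z: R_Y^{YZ}·3 = 121.2 + 306.3, so R_Y^{YZ} = 142.5 kN and R_Z = 107.5 − 142.5 = -34.99 kN.
R_Y = 223 + 142.5 = 365.5 kN.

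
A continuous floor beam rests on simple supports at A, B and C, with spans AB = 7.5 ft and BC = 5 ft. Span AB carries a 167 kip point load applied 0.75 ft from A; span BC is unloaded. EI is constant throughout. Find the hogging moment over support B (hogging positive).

Take M_B as the redundant. Released structure: two simple spans AB and BC with a hinge at B.
End slopes at the hinge B, treating each span as simply supported:
  span AB: point load 167 at a = 0.75: Pab(L + a)/(6LEI) = 155/EI
  relative rotation θ_0 = (155 + 0)/EI = 155/EI
A unit hogging moment at B produces rotation L₁/(3EI) + L₂/(3EI) = 4.167/EI.
Compatibility: M_B·(L₁+L₂)/(3EI) = θ_0, giving M_B = 37.2 kip·ft (hogging).

M_B = 37.2 kip·ft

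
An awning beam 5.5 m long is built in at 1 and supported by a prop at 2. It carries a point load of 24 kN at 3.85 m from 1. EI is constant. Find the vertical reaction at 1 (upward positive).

R_1 = 10.48 kN

Remove the prop at 2; the released (primary) structure is a cantilever built in at 1.
Downward deflection at the released point 2 due to the loads:
  point load 24 at a = 3.85: Pa²(3L − a)/(6EI) = 750/EI
Tip deflection under a unit load at 2: L³/(3EI) = 55.46/EI.
Compatibility at 2: δ_0 − R_2·δ_{22} = 0, so R_2 = 750/55.46 = 13.52 kN.
Vertical equilibrium: R_1 = ΣP − R_2 = 24 − 13.52 = 10.48 kN.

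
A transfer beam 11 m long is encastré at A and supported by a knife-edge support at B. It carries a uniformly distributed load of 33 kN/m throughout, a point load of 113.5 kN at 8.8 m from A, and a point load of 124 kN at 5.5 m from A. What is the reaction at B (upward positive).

R_B = 254.8 kN

Choose R_B as the redundant. The primary structure is the cantilever fixed at A.
Primary-structure tip deflection at B by superposition:
  UDL 33: wL⁴/(8EI) = 60394/EI
  point load 113.5 at a = 8.8: Pa²(3L − a)/(6EI) = 35451/EI
  point load 124 at a = 5.5: Pa²(3L − a)/(6EI) = 17192/EI
  δ_0 = 113037/EI
Tip deflection under a unit load at B: L³/(3EI) = 443.7/EI.
Compatibility at B: δ_0 − R_B·δ_{BB} = 0, so R_B = 113037/443.7 = 254.8 kN.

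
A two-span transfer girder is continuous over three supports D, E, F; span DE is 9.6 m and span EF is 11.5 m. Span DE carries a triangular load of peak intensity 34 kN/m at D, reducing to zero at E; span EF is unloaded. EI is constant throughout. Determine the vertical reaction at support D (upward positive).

R_D = 100.1 kN

Insert a hinge at E; M_E is the redundant, and each span becomes simply supported.
End slopes at the hinge E, treating each span as simply supported:
  span DE: triangular load, peak 34: 7w₀L³/(360EI) = 584.9/EI
  relative rotation θ_0 = (584.9 + 0)/EI = 584.9/EI
A unit hogging moment at E produces rotation L₁/(3EI) + L₂/(3EI) = 7.033/EI.
Slope continuity at E: θ_0 = M_E·7.033/EI, so M_E = 584.9/7.033 = 83.16 kN·m (hogging).
Span DE, ΣM about D with M_E applied at E: R_E^{DE}·9.6 = 522.2 + 83.16, so R_E^{DE} = 63.06 kN and R_D = 163.2 − 63.06 = 100.1 kN.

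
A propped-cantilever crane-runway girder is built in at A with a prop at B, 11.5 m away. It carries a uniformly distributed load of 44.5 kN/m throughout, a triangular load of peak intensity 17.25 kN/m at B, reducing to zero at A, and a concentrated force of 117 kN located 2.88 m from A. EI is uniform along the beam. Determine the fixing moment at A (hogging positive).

M_A = 1090 kN·m

Choose R_B as the redundant. The primary structure is the cantilever fixed at A.
Downward deflection at the released point B due to the loads:
  UDL 44.5: wL⁴/(8EI) = 97288/EI
  triangular load, peak 17.25 at the free end: 11w₀L⁴/(120EI) = 27656/EI
  point load 117 at a = 2.88: Pa²(3L − a)/(6EI) = 5114/EI
  δ_0 = 130059/EI
Flexibility coefficient — unit upward force at B: δ_{BB} = L³/(3EI) = 507/EI.
Compatibility at B: δ_0 − R_B·δ_{BB} = 0, so R_B = 130059/507 = 256.5 kN.
Moment equilibrium about A: M_A = Σ(load moments about A) − R_B·L = 4040 − 256.5×11.5 = 1090 kN·m.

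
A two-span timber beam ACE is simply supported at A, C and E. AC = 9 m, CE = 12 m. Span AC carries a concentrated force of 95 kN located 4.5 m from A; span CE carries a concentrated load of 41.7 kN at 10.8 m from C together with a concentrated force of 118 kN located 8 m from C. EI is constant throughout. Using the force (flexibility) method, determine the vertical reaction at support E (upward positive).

R_E = 99.3 kN

Release continuity at C by inserting a hinge; the redundant is the internal moment M_C. The primary structure is two simply-supported spans AC and CE.
Discontinuity in slope at C on the released structure — sum the simple-span end rotations:
  span AC: point load 95 at a = 4.5: Pab(L + a)/(6LEI) = 480.9/EI
  span CE: point load 41.7 at a = 10.8: Pab(L + b)/(6LEI) = 99.08/EI
  span CE: point load 118 at a = 8: Pab(L + b)/(6LEI) = 839.1/EI
  relative rotation θ_0 = (480.9 + 938.2)/EI = 1419/EI
A unit hogging moment at C produces rotation L₁/(3EI) + L₂/(3EI) = 7/EI.
Slope continuity at C: θ_0 = M_C·7/EI, so M_C = 1419/7 = 202.7 kN·m (hogging).
Span CE, ΣM about E: R_C^{CE}·12 = 522 + 202.7, so R_C^{CE} = 60.4 kN and R_E = 159.7 − 60.4 = 99.3 kN.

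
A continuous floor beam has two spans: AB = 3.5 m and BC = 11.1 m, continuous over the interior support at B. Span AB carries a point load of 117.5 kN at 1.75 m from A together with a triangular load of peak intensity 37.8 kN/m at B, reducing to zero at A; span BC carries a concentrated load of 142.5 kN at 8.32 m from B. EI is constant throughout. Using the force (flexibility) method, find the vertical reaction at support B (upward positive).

R_B = 201.3 kN

Insert a hinge at B; M_B is the redundant, and each span becomes simply supported.
End slopes at the hinge B, treating each span as simply supported:
  span AB: point load 117.5 at a = 1.75: Pab(L + a)/(6LEI) = 89.96/EI
  span AB: triangular load, peak 37.8: w₀L³/(45EI) = 36.02/EI
  span BC: point load 142.5 at a = 8.32: Pab(L + b)/(6LEI) = 686.9/EI
  relative rotation θ_0 = (126 + 686.9)/EI = 812.9/EI
A unit hogging moment at B produces rotation L₁/(3EI) + L₂/(3EI) = 4.867/EI.
Slope continuity at B: θ_0 = M_B·4.867/EI, so M_B = 812.9/4.867 = 167 kN·m (hogging).
Span AB, ΣM about A with M_B applied at B: R_B^{AB}·3.5 = 360 + 167, so R_B^{AB} = 150.6 kN and R_A = 183.7 − 150.6 = 33.08 kN.
Span BC, ΣM about C: R_B^{BC}·11.1 = 396.1 + 167, so R_B^{BC} = 50.74 kN and R_C = 142.5 − 50.74 = 91.76 kN.
R_B = 150.6 + 50.74 = 201.3 kN.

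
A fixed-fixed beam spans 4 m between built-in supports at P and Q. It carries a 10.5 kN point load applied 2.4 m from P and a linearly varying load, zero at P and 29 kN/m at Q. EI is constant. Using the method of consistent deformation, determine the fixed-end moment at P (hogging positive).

Release both end moments; the primary structure is a simply-supported span PQ with redundants M_P and M_Q.
Simple-span end rotations at P and Q under the given loads:
  at P: point load 10.5 at a = 2.4: Pab(L + b)/(6LEI) = 9.408/EI
  at Q: point load 10.5 at a = 2.4: Pab(L + a)/(6LEI) = 10.75/EI
  at P: triangular load, peak 29: 7w₀L³/(360EI) = 36.09/EI
  at Q: triangular load, peak 29: w₀L³/(45EI) = 41.24/EI
  θ_P0 = 45.5/EI,  θ_Q0 = 52/EI
Flexibility coefficients: a unit moment at one end gives L/(3EI) there and L/(6EI) at the far end, so f₁₁ = f₂₂ = 1.333/EI and f₁₂ = f₂₁ = 0.6667/EI.
Compatibility — zero rotation at each built-in end:
  1.333 M_P + 0.6667 M_Q = 45.5
  0.6667 M_P + 1.333 M_Q = 52
Solving the pair gives M_P = 19.5 kN·m and M_Q = 29.25 kN·m (hogging).

M_P = 19.5 kN·m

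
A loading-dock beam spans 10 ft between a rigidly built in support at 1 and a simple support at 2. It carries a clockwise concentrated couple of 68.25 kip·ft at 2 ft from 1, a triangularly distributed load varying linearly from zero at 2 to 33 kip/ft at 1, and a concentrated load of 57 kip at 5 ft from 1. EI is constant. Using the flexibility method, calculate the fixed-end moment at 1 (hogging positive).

M_1 = 358.3 kip·ft

Choose R_2 as the redundant. The primary structure is the cantilever fixed at 1.
Deflection at 2 on the released cantilever, summing each load's contribution:
  clockwise couple 68.25 at a = 2: M₀a(2L − a)/(2EI) = 1228/EI
  triangular load, peak 33 at the fixed end: w₀L⁴/(30EI) = 11000/EI
  point load 57 at a = 5: Pa²(3L − a)/(6EI) = 5938/EI
  δ_0 = 18166/EI
Tip deflection under a unit load at 2: L³/(3EI) = 333.3/EI.
The prop prevents deflection at 2: R_2 = δ_0/δ_{22} = 18166/333.3 = 54.5 kip.
Moment equilibrium about 1: M_1 = Σ(load moments about 1) − R_2·L = 903.2 − 54.5×10 = 358.3 kip·ft.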